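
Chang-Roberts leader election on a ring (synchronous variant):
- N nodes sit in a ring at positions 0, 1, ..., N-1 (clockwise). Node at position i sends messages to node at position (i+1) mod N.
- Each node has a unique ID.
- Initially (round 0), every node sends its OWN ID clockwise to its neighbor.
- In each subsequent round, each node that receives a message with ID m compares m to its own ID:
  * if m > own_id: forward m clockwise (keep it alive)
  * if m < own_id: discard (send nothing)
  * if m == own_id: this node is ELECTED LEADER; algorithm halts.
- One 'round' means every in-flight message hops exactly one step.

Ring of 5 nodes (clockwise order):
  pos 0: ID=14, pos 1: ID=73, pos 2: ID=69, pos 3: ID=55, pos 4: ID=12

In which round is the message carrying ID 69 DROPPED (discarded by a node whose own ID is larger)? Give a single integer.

Round 1: pos1(id73) recv 14: drop; pos2(id69) recv 73: fwd; pos3(id55) recv 69: fwd; pos4(id12) recv 55: fwd; pos0(id14) recv 12: drop
Round 2: pos3(id55) recv 73: fwd; pos4(id12) recv 69: fwd; pos0(id14) recv 55: fwd
Round 3: pos4(id12) recv 73: fwd; pos0(id14) recv 69: fwd; pos1(id73) recv 55: drop
Round 4: pos0(id14) recv 73: fwd; pos1(id73) recv 69: drop
Round 5: pos1(id73) recv 73: ELECTED
Message ID 69 originates at pos 2; dropped at pos 1 in round 4

Answer: 4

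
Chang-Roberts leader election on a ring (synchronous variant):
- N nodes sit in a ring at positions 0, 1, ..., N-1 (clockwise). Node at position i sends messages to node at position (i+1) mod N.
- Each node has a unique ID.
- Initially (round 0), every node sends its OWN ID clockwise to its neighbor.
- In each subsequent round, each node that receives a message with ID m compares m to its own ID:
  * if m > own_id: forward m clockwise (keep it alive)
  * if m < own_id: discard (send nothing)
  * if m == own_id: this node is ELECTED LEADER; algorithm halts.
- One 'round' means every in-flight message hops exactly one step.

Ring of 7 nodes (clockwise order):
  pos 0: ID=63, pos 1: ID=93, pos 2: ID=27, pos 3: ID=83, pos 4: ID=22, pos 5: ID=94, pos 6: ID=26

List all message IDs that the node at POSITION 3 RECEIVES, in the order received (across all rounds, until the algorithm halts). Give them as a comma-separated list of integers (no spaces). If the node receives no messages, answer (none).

Answer: 27,93,94

Derivation:
Round 1: pos1(id93) recv 63: drop; pos2(id27) recv 93: fwd; pos3(id83) recv 27: drop; pos4(id22) recv 83: fwd; pos5(id94) recv 22: drop; pos6(id26) recv 94: fwd; pos0(id63) recv 26: drop
Round 2: pos3(id83) recv 93: fwd; pos5(id94) recv 83: drop; pos0(id63) recv 94: fwd
Round 3: pos4(id22) recv 93: fwd; pos1(id93) recv 94: fwd
Round 4: pos5(id94) recv 93: drop; pos2(id27) recv 94: fwd
Round 5: pos3(id83) recv 94: fwd
Round 6: pos4(id22) recv 94: fwd
Round 7: pos5(id94) recv 94: ELECTED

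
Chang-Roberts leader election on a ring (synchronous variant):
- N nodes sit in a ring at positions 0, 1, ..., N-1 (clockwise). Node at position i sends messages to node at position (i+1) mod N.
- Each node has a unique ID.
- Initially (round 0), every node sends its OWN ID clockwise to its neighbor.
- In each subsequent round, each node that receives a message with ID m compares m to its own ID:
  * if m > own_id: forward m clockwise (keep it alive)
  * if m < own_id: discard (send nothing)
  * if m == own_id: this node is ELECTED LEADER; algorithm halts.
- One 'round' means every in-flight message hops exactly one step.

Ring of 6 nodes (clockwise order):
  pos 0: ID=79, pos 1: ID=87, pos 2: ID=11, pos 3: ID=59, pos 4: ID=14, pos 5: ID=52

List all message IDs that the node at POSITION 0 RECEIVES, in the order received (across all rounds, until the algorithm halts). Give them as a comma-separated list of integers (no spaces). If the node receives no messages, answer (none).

Answer: 52,59,87

Derivation:
Round 1: pos1(id87) recv 79: drop; pos2(id11) recv 87: fwd; pos3(id59) recv 11: drop; pos4(id14) recv 59: fwd; pos5(id52) recv 14: drop; pos0(id79) recv 52: drop
Round 2: pos3(id59) recv 87: fwd; pos5(id52) recv 59: fwd
Round 3: pos4(id14) recv 87: fwd; pos0(id79) recv 59: drop
Round 4: pos5(id52) recv 87: fwd
Round 5: pos0(id79) recv 87: fwd
Round 6: pos1(id87) recv 87: ELECTED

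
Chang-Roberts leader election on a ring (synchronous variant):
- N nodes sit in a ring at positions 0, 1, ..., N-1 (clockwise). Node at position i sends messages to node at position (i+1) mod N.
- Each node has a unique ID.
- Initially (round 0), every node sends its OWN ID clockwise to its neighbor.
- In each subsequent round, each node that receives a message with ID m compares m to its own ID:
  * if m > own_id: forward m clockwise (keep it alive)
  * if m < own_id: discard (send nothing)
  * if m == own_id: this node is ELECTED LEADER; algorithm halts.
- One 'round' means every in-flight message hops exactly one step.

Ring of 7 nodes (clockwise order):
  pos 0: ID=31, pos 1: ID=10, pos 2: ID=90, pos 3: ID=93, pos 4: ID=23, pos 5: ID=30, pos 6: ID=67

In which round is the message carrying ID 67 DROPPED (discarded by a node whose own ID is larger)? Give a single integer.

Round 1: pos1(id10) recv 31: fwd; pos2(id90) recv 10: drop; pos3(id93) recv 90: drop; pos4(id23) recv 93: fwd; pos5(id30) recv 23: drop; pos6(id67) recv 30: drop; pos0(id31) recv 67: fwd
Round 2: pos2(id90) recv 31: drop; pos5(id30) recv 93: fwd; pos1(id10) recv 67: fwd
Round 3: pos6(id67) recv 93: fwd; pos2(id90) recv 67: drop
Round 4: pos0(id31) recv 93: fwd
Round 5: pos1(id10) recv 93: fwd
Round 6: pos2(id90) recv 93: fwd
Round 7: pos3(id93) recv 93: ELECTED
Message ID 67 originates at pos 6; dropped at pos 2 in round 3

Answer: 3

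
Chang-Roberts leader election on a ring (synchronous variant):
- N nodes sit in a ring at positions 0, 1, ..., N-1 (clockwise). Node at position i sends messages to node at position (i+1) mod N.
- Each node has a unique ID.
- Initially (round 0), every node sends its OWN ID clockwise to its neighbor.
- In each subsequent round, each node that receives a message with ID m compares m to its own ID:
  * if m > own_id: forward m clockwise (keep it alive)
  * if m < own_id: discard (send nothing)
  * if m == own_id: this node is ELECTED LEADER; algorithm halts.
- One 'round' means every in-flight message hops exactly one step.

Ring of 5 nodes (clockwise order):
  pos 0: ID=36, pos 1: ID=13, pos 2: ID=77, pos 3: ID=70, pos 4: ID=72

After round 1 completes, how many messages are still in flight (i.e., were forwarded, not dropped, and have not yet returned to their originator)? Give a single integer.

Answer: 3

Derivation:
Round 1: pos1(id13) recv 36: fwd; pos2(id77) recv 13: drop; pos3(id70) recv 77: fwd; pos4(id72) recv 70: drop; pos0(id36) recv 72: fwd
After round 1: 3 messages still in flight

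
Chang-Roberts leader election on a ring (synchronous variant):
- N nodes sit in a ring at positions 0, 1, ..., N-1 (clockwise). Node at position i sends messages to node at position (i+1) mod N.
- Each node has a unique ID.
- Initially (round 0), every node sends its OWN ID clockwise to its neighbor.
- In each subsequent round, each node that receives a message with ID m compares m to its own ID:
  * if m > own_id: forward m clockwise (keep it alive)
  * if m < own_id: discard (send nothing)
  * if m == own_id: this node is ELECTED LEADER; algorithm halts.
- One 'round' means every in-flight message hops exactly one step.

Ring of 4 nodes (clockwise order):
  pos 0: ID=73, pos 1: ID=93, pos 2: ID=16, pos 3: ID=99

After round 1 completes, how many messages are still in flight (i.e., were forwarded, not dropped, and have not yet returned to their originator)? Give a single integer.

Round 1: pos1(id93) recv 73: drop; pos2(id16) recv 93: fwd; pos3(id99) recv 16: drop; pos0(id73) recv 99: fwd
After round 1: 2 messages still in flight

Answer: 2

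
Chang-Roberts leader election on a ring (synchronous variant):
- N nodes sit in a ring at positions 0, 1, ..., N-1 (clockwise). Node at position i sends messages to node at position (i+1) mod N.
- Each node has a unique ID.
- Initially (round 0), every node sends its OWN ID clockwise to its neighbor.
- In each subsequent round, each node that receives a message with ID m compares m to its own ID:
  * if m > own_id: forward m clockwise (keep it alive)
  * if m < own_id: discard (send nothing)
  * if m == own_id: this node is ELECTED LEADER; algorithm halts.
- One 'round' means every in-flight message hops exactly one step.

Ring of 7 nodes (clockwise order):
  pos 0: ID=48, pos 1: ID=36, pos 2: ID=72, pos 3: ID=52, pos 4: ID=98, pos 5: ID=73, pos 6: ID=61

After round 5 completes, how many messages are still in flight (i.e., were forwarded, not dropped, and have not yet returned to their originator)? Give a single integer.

Round 1: pos1(id36) recv 48: fwd; pos2(id72) recv 36: drop; pos3(id52) recv 72: fwd; pos4(id98) recv 52: drop; pos5(id73) recv 98: fwd; pos6(id61) recv 73: fwd; pos0(id48) recv 61: fwd
Round 2: pos2(id72) recv 48: drop; pos4(id98) recv 72: drop; pos6(id61) recv 98: fwd; pos0(id48) recv 73: fwd; pos1(id36) recv 61: fwd
Round 3: pos0(id48) recv 98: fwd; pos1(id36) recv 73: fwd; pos2(id72) recv 61: drop
Round 4: pos1(id36) recv 98: fwd; pos2(id72) recv 73: fwd
Round 5: pos2(id72) recv 98: fwd; pos3(id52) recv 73: fwd
After round 5: 2 messages still in flight

Answer: 2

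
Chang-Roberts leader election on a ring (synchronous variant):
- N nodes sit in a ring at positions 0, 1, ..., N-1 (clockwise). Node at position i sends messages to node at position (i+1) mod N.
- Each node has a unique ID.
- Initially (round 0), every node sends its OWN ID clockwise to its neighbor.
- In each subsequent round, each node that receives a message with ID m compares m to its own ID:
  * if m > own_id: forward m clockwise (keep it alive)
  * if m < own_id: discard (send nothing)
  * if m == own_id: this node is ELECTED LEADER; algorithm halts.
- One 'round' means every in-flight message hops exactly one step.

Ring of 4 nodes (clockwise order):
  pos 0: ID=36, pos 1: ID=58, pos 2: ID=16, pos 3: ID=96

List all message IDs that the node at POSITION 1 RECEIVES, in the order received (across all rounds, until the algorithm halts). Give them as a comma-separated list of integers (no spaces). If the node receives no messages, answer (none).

Round 1: pos1(id58) recv 36: drop; pos2(id16) recv 58: fwd; pos3(id96) recv 16: drop; pos0(id36) recv 96: fwd
Round 2: pos3(id96) recv 58: drop; pos1(id58) recv 96: fwd
Round 3: pos2(id16) recv 96: fwd
Round 4: pos3(id96) recv 96: ELECTED

Answer: 36,96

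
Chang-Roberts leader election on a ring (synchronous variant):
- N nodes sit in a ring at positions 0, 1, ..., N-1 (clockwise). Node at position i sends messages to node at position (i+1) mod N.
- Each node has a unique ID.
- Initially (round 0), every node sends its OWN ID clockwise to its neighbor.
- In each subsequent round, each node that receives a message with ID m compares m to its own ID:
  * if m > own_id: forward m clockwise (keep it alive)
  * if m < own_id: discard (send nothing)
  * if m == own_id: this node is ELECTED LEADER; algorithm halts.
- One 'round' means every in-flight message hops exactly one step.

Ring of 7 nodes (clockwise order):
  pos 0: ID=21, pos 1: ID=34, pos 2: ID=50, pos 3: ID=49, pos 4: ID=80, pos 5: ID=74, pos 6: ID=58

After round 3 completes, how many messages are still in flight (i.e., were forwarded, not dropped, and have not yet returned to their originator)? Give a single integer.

Round 1: pos1(id34) recv 21: drop; pos2(id50) recv 34: drop; pos3(id49) recv 50: fwd; pos4(id80) recv 49: drop; pos5(id74) recv 80: fwd; pos6(id58) recv 74: fwd; pos0(id21) recv 58: fwd
Round 2: pos4(id80) recv 50: drop; pos6(id58) recv 80: fwd; pos0(id21) recv 74: fwd; pos1(id34) recv 58: fwd
Round 3: pos0(id21) recv 80: fwd; pos1(id34) recv 74: fwd; pos2(id50) recv 58: fwd
After round 3: 3 messages still in flight

Answer: 3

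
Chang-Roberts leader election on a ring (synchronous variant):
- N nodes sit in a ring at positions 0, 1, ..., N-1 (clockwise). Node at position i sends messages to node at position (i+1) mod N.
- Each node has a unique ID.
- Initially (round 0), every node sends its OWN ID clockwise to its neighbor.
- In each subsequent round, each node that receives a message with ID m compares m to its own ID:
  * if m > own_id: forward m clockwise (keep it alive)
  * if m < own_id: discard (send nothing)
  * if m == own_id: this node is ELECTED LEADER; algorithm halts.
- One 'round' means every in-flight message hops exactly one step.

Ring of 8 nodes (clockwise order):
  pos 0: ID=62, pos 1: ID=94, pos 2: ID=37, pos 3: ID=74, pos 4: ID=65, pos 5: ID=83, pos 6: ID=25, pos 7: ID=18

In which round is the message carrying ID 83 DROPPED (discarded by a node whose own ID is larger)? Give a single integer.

Answer: 4

Derivation:
Round 1: pos1(id94) recv 62: drop; pos2(id37) recv 94: fwd; pos3(id74) recv 37: drop; pos4(id65) recv 74: fwd; pos5(id83) recv 65: drop; pos6(id25) recv 83: fwd; pos7(id18) recv 25: fwd; pos0(id62) recv 18: drop
Round 2: pos3(id74) recv 94: fwd; pos5(id83) recv 74: drop; pos7(id18) recv 83: fwd; pos0(id62) recv 25: drop
Round 3: pos4(id65) recv 94: fwd; pos0(id62) recv 83: fwd
Round 4: pos5(id83) recv 94: fwd; pos1(id94) recv 83: drop
Round 5: pos6(id25) recv 94: fwd
Round 6: pos7(id18) recv 94: fwd
Round 7: pos0(id62) recv 94: fwd
Round 8: pos1(id94) recv 94: ELECTED
Message ID 83 originates at pos 5; dropped at pos 1 in round 4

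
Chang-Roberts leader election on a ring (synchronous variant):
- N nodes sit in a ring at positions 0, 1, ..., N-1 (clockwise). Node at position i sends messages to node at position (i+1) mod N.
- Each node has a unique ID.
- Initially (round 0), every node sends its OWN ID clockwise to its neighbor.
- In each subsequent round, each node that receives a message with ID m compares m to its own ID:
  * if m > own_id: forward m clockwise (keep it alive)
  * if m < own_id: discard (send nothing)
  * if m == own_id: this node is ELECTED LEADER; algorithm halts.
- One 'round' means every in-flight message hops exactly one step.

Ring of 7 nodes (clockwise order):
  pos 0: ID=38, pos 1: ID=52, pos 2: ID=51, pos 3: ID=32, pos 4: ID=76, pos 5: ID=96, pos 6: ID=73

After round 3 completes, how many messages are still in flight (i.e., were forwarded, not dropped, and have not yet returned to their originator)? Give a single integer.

Answer: 2

Derivation:
Round 1: pos1(id52) recv 38: drop; pos2(id51) recv 52: fwd; pos3(id32) recv 51: fwd; pos4(id76) recv 32: drop; pos5(id96) recv 76: drop; pos6(id73) recv 96: fwd; pos0(id38) recv 73: fwd
Round 2: pos3(id32) recv 52: fwd; pos4(id76) recv 51: drop; pos0(id38) recv 96: fwd; pos1(id52) recv 73: fwd
Round 3: pos4(id76) recv 52: drop; pos1(id52) recv 96: fwd; pos2(id51) recv 73: fwd
After round 3: 2 messages still in flight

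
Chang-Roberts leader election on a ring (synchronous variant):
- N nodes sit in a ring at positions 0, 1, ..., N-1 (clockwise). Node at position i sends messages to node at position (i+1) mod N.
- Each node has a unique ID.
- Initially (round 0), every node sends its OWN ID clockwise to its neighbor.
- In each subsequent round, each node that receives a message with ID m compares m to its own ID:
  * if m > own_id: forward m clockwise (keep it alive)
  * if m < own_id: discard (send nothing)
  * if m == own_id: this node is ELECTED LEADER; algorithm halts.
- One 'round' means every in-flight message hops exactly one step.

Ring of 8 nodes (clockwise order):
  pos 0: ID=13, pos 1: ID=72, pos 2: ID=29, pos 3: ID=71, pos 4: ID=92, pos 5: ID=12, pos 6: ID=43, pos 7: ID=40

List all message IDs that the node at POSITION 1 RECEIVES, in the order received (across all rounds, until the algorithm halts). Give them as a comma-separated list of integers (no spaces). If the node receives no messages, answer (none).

Answer: 13,40,43,92

Derivation:
Round 1: pos1(id72) recv 13: drop; pos2(id29) recv 72: fwd; pos3(id71) recv 29: drop; pos4(id92) recv 71: drop; pos5(id12) recv 92: fwd; pos6(id43) recv 12: drop; pos7(id40) recv 43: fwd; pos0(id13) recv 40: fwd
Round 2: pos3(id71) recv 72: fwd; pos6(id43) recv 92: fwd; pos0(id13) recv 43: fwd; pos1(id72) recv 40: drop
Round 3: pos4(id92) recv 72: drop; pos7(id40) recv 92: fwd; pos1(id72) recv 43: drop
Round 4: pos0(id13) recv 92: fwd
Round 5: pos1(id72) recv 92: fwd
Round 6: pos2(id29) recv 92: fwd
Round 7: pos3(id71) recv 92: fwd
Round 8: pos4(id92) recv 92: ELECTED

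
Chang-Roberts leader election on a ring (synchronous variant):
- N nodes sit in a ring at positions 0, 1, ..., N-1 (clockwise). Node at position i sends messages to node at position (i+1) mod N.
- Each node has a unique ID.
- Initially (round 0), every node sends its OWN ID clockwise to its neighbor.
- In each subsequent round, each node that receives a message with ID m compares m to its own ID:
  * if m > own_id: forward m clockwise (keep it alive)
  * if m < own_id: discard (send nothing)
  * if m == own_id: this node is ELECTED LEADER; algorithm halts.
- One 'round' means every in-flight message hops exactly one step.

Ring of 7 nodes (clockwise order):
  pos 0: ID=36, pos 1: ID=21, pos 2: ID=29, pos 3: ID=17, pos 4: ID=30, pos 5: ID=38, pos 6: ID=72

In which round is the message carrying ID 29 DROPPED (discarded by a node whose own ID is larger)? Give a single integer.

Round 1: pos1(id21) recv 36: fwd; pos2(id29) recv 21: drop; pos3(id17) recv 29: fwd; pos4(id30) recv 17: drop; pos5(id38) recv 30: drop; pos6(id72) recv 38: drop; pos0(id36) recv 72: fwd
Round 2: pos2(id29) recv 36: fwd; pos4(id30) recv 29: drop; pos1(id21) recv 72: fwd
Round 3: pos3(id17) recv 36: fwd; pos2(id29) recv 72: fwd
Round 4: pos4(id30) recv 36: fwd; pos3(id17) recv 72: fwd
Round 5: pos5(id38) recv 36: drop; pos4(id30) recv 72: fwd
Round 6: pos5(id38) recv 72: fwd
Round 7: pos6(id72) recv 72: ELECTED
Message ID 29 originates at pos 2; dropped at pos 4 in round 2

Answer: 2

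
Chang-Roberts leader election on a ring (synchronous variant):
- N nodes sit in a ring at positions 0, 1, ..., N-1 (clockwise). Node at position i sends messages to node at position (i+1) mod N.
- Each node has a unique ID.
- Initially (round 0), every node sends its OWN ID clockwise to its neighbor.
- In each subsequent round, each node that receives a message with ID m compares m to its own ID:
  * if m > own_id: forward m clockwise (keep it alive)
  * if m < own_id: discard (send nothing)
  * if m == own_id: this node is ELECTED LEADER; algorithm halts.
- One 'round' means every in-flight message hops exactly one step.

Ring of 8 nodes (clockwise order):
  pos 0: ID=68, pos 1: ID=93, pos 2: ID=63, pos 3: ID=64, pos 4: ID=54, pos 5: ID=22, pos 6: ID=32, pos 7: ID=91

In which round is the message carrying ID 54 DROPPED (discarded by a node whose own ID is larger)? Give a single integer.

Answer: 3

Derivation:
Round 1: pos1(id93) recv 68: drop; pos2(id63) recv 93: fwd; pos3(id64) recv 63: drop; pos4(id54) recv 64: fwd; pos5(id22) recv 54: fwd; pos6(id32) recv 22: drop; pos7(id91) recv 32: drop; pos0(id68) recv 91: fwd
Round 2: pos3(id64) recv 93: fwd; pos5(id22) recv 64: fwd; pos6(id32) recv 54: fwd; pos1(id93) recv 91: drop
Round 3: pos4(id54) recv 93: fwd; pos6(id32) recv 64: fwd; pos7(id91) recv 54: drop
Round 4: pos5(id22) recv 93: fwd; pos7(id91) recv 64: drop
Round 5: pos6(id32) recv 93: fwd
Round 6: pos7(id91) recv 93: fwd
Round 7: pos0(id68) recv 93: fwd
Round 8: pos1(id93) recv 93: ELECTED
Message ID 54 originates at pos 4; dropped at pos 7 in round 3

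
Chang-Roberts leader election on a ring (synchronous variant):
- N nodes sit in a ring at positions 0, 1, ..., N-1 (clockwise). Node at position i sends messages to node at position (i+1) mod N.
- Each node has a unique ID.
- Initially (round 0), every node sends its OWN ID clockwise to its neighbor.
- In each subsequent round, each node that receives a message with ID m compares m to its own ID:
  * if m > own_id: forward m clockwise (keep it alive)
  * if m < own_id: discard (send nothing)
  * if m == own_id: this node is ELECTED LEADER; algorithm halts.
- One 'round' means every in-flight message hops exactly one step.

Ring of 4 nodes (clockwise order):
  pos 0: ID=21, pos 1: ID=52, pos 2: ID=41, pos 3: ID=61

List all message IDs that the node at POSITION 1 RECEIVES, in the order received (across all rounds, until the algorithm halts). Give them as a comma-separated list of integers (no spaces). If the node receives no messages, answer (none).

Round 1: pos1(id52) recv 21: drop; pos2(id41) recv 52: fwd; pos3(id61) recv 41: drop; pos0(id21) recv 61: fwd
Round 2: pos3(id61) recv 52: drop; pos1(id52) recv 61: fwd
Round 3: pos2(id41) recv 61: fwd
Round 4: pos3(id61) recv 61: ELECTED

Answer: 21,61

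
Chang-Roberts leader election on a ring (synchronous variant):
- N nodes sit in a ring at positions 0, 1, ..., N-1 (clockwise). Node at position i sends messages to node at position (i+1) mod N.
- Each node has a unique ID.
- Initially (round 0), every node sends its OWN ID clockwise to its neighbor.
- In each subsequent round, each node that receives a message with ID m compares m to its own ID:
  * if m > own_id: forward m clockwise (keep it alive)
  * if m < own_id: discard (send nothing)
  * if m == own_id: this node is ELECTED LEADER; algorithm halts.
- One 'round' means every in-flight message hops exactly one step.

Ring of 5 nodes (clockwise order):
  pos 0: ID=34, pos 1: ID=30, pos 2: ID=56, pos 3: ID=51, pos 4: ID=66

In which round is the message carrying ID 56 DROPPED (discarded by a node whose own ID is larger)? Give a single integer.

Round 1: pos1(id30) recv 34: fwd; pos2(id56) recv 30: drop; pos3(id51) recv 56: fwd; pos4(id66) recv 51: drop; pos0(id34) recv 66: fwd
Round 2: pos2(id56) recv 34: drop; pos4(id66) recv 56: drop; pos1(id30) recv 66: fwd
Round 3: pos2(id56) recv 66: fwd
Round 4: pos3(id51) recv 66: fwd
Round 5: pos4(id66) recv 66: ELECTED
Message ID 56 originates at pos 2; dropped at pos 4 in round 2

Answer: 2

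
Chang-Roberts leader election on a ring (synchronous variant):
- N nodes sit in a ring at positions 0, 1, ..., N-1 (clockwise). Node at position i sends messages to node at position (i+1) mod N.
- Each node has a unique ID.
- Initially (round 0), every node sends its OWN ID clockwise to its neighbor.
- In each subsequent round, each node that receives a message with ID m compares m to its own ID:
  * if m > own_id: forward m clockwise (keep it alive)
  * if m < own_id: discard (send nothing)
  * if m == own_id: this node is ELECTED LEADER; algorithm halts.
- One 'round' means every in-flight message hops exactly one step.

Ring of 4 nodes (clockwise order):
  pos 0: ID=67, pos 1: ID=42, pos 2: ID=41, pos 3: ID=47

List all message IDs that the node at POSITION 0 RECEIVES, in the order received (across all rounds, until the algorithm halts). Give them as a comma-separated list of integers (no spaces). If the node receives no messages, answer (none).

Answer: 47,67

Derivation:
Round 1: pos1(id42) recv 67: fwd; pos2(id41) recv 42: fwd; pos3(id47) recv 41: drop; pos0(id67) recv 47: drop
Round 2: pos2(id41) recv 67: fwd; pos3(id47) recv 42: drop
Round 3: pos3(id47) recv 67: fwd
Round 4: pos0(id67) recv 67: ELECTED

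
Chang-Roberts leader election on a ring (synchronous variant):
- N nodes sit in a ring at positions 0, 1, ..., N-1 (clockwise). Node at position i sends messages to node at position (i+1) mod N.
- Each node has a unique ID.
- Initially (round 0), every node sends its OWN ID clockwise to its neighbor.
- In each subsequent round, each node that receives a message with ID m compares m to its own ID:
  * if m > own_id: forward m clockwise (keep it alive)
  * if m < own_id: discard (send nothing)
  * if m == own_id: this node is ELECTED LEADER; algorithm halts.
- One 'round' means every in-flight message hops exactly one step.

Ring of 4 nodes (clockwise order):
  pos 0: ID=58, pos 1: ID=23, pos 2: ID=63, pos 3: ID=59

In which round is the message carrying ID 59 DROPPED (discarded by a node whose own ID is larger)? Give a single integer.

Round 1: pos1(id23) recv 58: fwd; pos2(id63) recv 23: drop; pos3(id59) recv 63: fwd; pos0(id58) recv 59: fwd
Round 2: pos2(id63) recv 58: drop; pos0(id58) recv 63: fwd; pos1(id23) recv 59: fwd
Round 3: pos1(id23) recv 63: fwd; pos2(id63) recv 59: drop
Round 4: pos2(id63) recv 63: ELECTED
Message ID 59 originates at pos 3; dropped at pos 2 in round 3

Answer: 3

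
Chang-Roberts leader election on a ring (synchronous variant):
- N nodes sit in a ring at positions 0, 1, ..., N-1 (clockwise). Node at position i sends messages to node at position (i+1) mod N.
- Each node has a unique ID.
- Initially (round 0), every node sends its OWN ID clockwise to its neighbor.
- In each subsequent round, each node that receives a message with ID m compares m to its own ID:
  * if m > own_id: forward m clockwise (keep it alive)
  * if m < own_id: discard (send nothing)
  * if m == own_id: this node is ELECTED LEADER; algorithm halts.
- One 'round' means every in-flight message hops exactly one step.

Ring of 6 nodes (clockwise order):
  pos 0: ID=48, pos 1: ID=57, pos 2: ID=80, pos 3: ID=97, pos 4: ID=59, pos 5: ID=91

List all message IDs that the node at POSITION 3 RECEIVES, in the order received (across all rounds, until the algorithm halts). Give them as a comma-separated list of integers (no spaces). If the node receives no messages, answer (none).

Round 1: pos1(id57) recv 48: drop; pos2(id80) recv 57: drop; pos3(id97) recv 80: drop; pos4(id59) recv 97: fwd; pos5(id91) recv 59: drop; pos0(id48) recv 91: fwd
Round 2: pos5(id91) recv 97: fwd; pos1(id57) recv 91: fwd
Round 3: pos0(id48) recv 97: fwd; pos2(id80) recv 91: fwd
Round 4: pos1(id57) recv 97: fwd; pos3(id97) recv 91: drop
Round 5: pos2(id80) recv 97: fwd
Round 6: pos3(id97) recv 97: ELECTED

Answer: 80,91,97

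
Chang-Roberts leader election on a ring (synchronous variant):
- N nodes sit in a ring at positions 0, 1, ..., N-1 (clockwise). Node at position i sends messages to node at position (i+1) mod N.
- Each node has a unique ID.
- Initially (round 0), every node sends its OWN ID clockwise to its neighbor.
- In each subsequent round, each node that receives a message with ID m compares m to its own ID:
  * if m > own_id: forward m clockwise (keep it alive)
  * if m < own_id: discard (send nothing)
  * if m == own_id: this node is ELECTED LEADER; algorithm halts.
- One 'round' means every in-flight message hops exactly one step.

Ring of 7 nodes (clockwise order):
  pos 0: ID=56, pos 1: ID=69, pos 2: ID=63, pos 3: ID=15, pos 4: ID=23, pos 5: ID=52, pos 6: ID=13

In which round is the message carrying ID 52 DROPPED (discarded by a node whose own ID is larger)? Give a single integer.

Round 1: pos1(id69) recv 56: drop; pos2(id63) recv 69: fwd; pos3(id15) recv 63: fwd; pos4(id23) recv 15: drop; pos5(id52) recv 23: drop; pos6(id13) recv 52: fwd; pos0(id56) recv 13: drop
Round 2: pos3(id15) recv 69: fwd; pos4(id23) recv 63: fwd; pos0(id56) recv 52: drop
Round 3: pos4(id23) recv 69: fwd; pos5(id52) recv 63: fwd
Round 4: pos5(id52) recv 69: fwd; pos6(id13) recv 63: fwd
Round 5: pos6(id13) recv 69: fwd; pos0(id56) recv 63: fwd
Round 6: pos0(id56) recv 69: fwd; pos1(id69) recv 63: drop
Round 7: pos1(id69) recv 69: ELECTED
Message ID 52 originates at pos 5; dropped at pos 0 in round 2

Answer: 2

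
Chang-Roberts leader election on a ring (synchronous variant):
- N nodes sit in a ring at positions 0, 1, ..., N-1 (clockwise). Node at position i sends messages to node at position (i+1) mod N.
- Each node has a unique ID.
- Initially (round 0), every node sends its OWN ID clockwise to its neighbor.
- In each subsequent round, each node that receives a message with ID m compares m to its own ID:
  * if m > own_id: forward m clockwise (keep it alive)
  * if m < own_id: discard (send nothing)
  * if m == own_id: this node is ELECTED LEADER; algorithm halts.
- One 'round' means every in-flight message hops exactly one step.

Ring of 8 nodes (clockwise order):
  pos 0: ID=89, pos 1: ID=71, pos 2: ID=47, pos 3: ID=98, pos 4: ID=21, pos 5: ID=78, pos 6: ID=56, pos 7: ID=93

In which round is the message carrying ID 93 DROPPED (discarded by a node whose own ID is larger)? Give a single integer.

Round 1: pos1(id71) recv 89: fwd; pos2(id47) recv 71: fwd; pos3(id98) recv 47: drop; pos4(id21) recv 98: fwd; pos5(id78) recv 21: drop; pos6(id56) recv 78: fwd; pos7(id93) recv 56: drop; pos0(id89) recv 93: fwd
Round 2: pos2(id47) recv 89: fwd; pos3(id98) recv 71: drop; pos5(id78) recv 98: fwd; pos7(id93) recv 78: drop; pos1(id71) recv 93: fwd
Round 3: pos3(id98) recv 89: drop; pos6(id56) recv 98: fwd; pos2(id47) recv 93: fwd
Round 4: pos7(id93) recv 98: fwd; pos3(id98) recv 93: drop
Round 5: pos0(id89) recv 98: fwd
Round 6: pos1(id71) recv 98: fwd
Round 7: pos2(id47) recv 98: fwd
Round 8: pos3(id98) recv 98: ELECTED
Message ID 93 originates at pos 7; dropped at pos 3 in round 4

Answer: 4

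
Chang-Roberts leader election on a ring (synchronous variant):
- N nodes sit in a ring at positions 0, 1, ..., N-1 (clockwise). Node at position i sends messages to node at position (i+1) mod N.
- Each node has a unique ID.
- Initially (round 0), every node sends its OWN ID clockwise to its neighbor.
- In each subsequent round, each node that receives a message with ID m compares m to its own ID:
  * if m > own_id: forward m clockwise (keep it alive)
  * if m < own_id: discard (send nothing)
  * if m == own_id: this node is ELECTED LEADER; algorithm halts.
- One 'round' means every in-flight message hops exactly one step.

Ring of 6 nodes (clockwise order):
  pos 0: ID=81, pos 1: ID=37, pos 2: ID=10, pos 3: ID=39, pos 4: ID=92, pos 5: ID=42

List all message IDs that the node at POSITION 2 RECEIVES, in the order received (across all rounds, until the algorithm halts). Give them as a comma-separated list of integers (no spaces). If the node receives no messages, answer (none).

Round 1: pos1(id37) recv 81: fwd; pos2(id10) recv 37: fwd; pos3(id39) recv 10: drop; pos4(id92) recv 39: drop; pos5(id42) recv 92: fwd; pos0(id81) recv 42: drop
Round 2: pos2(id10) recv 81: fwd; pos3(id39) recv 37: drop; pos0(id81) recv 92: fwd
Round 3: pos3(id39) recv 81: fwd; pos1(id37) recv 92: fwd
Round 4: pos4(id92) recv 81: drop; pos2(id10) recv 92: fwd
Round 5: pos3(id39) recv 92: fwd
Round 6: pos4(id92) recv 92: ELECTED

Answer: 37,81,92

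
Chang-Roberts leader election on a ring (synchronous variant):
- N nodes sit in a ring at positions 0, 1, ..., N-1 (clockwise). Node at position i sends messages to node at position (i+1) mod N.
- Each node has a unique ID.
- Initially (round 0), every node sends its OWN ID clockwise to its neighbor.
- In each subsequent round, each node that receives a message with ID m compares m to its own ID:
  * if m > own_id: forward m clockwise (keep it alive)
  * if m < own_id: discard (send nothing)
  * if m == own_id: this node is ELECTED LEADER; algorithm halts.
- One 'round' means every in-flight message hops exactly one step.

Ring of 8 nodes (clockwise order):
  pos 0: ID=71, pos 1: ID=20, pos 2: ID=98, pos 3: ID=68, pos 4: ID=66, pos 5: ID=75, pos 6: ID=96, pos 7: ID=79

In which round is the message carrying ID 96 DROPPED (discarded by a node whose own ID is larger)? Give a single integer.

Round 1: pos1(id20) recv 71: fwd; pos2(id98) recv 20: drop; pos3(id68) recv 98: fwd; pos4(id66) recv 68: fwd; pos5(id75) recv 66: drop; pos6(id96) recv 75: drop; pos7(id79) recv 96: fwd; pos0(id71) recv 79: fwd
Round 2: pos2(id98) recv 71: drop; pos4(id66) recv 98: fwd; pos5(id75) recv 68: drop; pos0(id71) recv 96: fwd; pos1(id20) recv 79: fwd
Round 3: pos5(id75) recv 98: fwd; pos1(id20) recv 96: fwd; pos2(id98) recv 79: drop
Round 4: pos6(id96) recv 98: fwd; pos2(id98) recv 96: drop
Round 5: pos7(id79) recv 98: fwd
Round 6: pos0(id71) recv 98: fwd
Round 7: pos1(id20) recv 98: fwd
Round 8: pos2(id98) recv 98: ELECTED
Message ID 96 originates at pos 6; dropped at pos 2 in round 4

Answer: 4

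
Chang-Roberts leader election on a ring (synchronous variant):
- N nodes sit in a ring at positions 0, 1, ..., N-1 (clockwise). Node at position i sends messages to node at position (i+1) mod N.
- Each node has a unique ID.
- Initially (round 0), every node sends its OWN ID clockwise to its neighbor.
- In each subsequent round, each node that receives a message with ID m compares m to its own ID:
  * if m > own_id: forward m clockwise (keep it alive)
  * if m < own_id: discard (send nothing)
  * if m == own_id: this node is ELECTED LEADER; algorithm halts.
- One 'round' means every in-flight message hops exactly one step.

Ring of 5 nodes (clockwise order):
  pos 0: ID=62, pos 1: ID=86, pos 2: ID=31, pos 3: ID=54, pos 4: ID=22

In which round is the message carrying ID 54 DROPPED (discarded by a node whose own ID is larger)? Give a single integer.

Round 1: pos1(id86) recv 62: drop; pos2(id31) recv 86: fwd; pos3(id54) recv 31: drop; pos4(id22) recv 54: fwd; pos0(id62) recv 22: drop
Round 2: pos3(id54) recv 86: fwd; pos0(id62) recv 54: drop
Round 3: pos4(id22) recv 86: fwd
Round 4: pos0(id62) recv 86: fwd
Round 5: pos1(id86) recv 86: ELECTED
Message ID 54 originates at pos 3; dropped at pos 0 in round 2

Answer: 2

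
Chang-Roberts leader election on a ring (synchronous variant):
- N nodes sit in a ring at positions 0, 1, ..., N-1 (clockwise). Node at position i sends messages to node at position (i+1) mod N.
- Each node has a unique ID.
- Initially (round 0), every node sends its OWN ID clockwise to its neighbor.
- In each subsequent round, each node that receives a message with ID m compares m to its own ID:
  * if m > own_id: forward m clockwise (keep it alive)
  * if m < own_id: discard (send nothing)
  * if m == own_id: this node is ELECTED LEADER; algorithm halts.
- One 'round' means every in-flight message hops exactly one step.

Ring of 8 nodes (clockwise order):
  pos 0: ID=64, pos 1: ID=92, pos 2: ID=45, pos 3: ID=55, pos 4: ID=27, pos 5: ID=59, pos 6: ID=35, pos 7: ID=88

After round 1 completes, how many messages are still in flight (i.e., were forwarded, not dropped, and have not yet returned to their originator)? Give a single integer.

Answer: 4

Derivation:
Round 1: pos1(id92) recv 64: drop; pos2(id45) recv 92: fwd; pos3(id55) recv 45: drop; pos4(id27) recv 55: fwd; pos5(id59) recv 27: drop; pos6(id35) recv 59: fwd; pos7(id88) recv 35: drop; pos0(id64) recv 88: fwd
After round 1: 4 messages still in flight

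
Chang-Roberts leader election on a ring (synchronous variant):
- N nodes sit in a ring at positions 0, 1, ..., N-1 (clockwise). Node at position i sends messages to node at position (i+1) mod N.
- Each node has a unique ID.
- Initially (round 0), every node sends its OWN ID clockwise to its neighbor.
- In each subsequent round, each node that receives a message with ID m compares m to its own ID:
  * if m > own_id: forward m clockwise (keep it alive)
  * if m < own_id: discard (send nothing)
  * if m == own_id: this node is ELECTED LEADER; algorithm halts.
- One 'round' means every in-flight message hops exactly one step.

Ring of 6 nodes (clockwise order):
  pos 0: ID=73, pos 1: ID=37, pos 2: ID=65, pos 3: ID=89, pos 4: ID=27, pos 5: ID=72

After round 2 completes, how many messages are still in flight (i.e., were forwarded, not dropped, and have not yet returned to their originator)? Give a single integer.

Answer: 2

Derivation:
Round 1: pos1(id37) recv 73: fwd; pos2(id65) recv 37: drop; pos3(id89) recv 65: drop; pos4(id27) recv 89: fwd; pos5(id72) recv 27: drop; pos0(id73) recv 72: drop
Round 2: pos2(id65) recv 73: fwd; pos5(id72) recv 89: fwd
After round 2: 2 messages still in flight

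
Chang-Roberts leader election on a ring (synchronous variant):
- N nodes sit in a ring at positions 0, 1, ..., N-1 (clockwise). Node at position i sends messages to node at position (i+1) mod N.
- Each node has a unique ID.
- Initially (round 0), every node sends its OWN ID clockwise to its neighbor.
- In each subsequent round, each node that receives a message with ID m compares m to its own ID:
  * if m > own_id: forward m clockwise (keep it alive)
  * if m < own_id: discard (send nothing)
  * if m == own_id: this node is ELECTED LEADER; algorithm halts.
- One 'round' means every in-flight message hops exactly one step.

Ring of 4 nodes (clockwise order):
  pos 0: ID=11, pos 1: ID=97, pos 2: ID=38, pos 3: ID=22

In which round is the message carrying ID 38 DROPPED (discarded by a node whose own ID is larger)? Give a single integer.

Round 1: pos1(id97) recv 11: drop; pos2(id38) recv 97: fwd; pos3(id22) recv 38: fwd; pos0(id11) recv 22: fwd
Round 2: pos3(id22) recv 97: fwd; pos0(id11) recv 38: fwd; pos1(id97) recv 22: drop
Round 3: pos0(id11) recv 97: fwd; pos1(id97) recv 38: drop
Round 4: pos1(id97) recv 97: ELECTED
Message ID 38 originates at pos 2; dropped at pos 1 in round 3

Answer: 3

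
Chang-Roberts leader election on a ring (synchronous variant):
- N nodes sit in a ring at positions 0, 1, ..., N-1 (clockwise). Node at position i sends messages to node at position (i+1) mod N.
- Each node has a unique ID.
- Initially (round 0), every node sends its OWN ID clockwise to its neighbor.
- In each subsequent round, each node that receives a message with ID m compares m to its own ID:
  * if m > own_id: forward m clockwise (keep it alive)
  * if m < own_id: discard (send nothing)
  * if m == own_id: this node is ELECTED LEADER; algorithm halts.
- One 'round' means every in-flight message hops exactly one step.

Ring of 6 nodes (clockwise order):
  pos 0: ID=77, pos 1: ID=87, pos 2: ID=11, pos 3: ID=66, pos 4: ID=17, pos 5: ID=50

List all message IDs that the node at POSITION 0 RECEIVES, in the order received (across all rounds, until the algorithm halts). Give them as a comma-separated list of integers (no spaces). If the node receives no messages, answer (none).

Round 1: pos1(id87) recv 77: drop; pos2(id11) recv 87: fwd; pos3(id66) recv 11: drop; pos4(id17) recv 66: fwd; pos5(id50) recv 17: drop; pos0(id77) recv 50: drop
Round 2: pos3(id66) recv 87: fwd; pos5(id50) recv 66: fwd
Round 3: pos4(id17) recv 87: fwd; pos0(id77) recv 66: drop
Round 4: pos5(id50) recv 87: fwd
Round 5: pos0(id77) recv 87: fwd
Round 6: pos1(id87) recv 87: ELECTED

Answer: 50,66,87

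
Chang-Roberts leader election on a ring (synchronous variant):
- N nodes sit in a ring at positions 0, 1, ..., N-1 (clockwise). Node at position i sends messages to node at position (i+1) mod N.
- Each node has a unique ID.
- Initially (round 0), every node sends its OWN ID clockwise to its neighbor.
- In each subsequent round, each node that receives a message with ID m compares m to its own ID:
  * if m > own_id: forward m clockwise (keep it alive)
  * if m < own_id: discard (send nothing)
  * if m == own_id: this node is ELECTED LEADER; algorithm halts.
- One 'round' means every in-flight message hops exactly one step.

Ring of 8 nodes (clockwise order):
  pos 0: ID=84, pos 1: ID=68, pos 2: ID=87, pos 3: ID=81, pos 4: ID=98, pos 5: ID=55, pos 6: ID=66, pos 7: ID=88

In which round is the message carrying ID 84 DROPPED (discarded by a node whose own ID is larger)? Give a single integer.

Answer: 2

Derivation:
Round 1: pos1(id68) recv 84: fwd; pos2(id87) recv 68: drop; pos3(id81) recv 87: fwd; pos4(id98) recv 81: drop; pos5(id55) recv 98: fwd; pos6(id66) recv 55: drop; pos7(id88) recv 66: drop; pos0(id84) recv 88: fwd
Round 2: pos2(id87) recv 84: drop; pos4(id98) recv 87: drop; pos6(id66) recv 98: fwd; pos1(id68) recv 88: fwd
Round 3: pos7(id88) recv 98: fwd; pos2(id87) recv 88: fwd
Round 4: pos0(id84) recv 98: fwd; pos3(id81) recv 88: fwd
Round 5: pos1(id68) recv 98: fwd; pos4(id98) recv 88: drop
Round 6: pos2(id87) recv 98: fwd
Round 7: pos3(id81) recv 98: fwd
Round 8: pos4(id98) recv 98: ELECTED
Message ID 84 originates at pos 0; dropped at pos 2 in round 2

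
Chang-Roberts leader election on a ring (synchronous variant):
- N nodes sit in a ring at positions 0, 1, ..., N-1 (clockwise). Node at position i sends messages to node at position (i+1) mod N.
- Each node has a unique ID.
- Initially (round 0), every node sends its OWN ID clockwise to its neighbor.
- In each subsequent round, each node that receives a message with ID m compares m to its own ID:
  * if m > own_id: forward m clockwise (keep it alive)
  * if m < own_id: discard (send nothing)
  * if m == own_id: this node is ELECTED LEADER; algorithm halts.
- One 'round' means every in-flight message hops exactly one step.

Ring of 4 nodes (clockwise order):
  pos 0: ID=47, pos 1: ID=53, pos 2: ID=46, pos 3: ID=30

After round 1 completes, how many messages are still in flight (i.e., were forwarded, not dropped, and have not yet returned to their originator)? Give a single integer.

Round 1: pos1(id53) recv 47: drop; pos2(id46) recv 53: fwd; pos3(id30) recv 46: fwd; pos0(id47) recv 30: drop
After round 1: 2 messages still in flight

Answer: 2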